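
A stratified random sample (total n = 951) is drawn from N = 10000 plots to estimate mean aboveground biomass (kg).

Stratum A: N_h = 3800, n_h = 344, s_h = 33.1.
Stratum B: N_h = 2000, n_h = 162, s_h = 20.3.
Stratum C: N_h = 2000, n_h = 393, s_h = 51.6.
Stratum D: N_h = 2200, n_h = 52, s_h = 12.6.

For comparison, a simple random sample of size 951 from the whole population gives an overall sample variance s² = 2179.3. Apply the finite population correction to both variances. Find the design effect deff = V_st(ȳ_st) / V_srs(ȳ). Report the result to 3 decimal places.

V̂(ȳ_st) = Σ W_h² (1 − n_h/N_h) s_h²/n_h, with W_h = N_h/N and N = 10000:
  stratum A: (3800/10000)²·(1 − 344/3800)·33.1²/344 = 0.418268
  stratum B: (2000/10000)²·(1 − 162/2000)·20.3²/162 = 0.0935088
  stratum C: (2000/10000)²·(1 − 393/2000)·51.6²/393 = 0.217747
  stratum D: (2200/10000)²·(1 − 52/2200)·12.6²/52 = 0.144276
V_st = 0.873801
V_srs = (1 − 951/10000)·2179.3/951 = 2.07366
deff = V_st / V_srs = 0.873801/2.07366 = 0.4214

deff ≈ 0.421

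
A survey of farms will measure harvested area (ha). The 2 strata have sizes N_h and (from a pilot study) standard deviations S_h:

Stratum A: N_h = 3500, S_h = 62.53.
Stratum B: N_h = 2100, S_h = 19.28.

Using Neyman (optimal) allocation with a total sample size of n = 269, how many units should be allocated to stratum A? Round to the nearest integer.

Neyman allocation: n_h = n · N_h S_h / Σ N_i S_i, with n = 269.
  stratum A: N_h·S_h = 3500·62.53 = 218855.00
  stratum B: N_h·S_h = 2100·19.28 = 40488.00
Σ N_h S_h = 259343.00
n for stratum A = 269·218855.00/259343.00 = 227.004 → 227

227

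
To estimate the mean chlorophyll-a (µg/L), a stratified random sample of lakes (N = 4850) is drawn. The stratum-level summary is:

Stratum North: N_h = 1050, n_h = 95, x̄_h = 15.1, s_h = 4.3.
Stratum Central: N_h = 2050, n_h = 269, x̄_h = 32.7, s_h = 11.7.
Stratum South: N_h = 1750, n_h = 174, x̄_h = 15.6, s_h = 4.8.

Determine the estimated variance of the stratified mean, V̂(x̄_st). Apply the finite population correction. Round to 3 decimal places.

V̂(x̄_st) = Σ W_h² (1 − n_h/N_h) s_h²/n_h, with W_h = N_h/N and N = 4850:
  stratum North: (1050/4850)²·(1 − 95/1050)·4.3²/95 = 0.00829703
  stratum Central: (2050/4850)²·(1 − 269/2050)·11.7²/269 = 0.0789867
  stratum South: (1750/4850)²·(1 − 174/1750)·4.8²/174 = 0.0155254
V̂(x̄_st) = 0.102809

V̂(x̄_st) ≈ 0.103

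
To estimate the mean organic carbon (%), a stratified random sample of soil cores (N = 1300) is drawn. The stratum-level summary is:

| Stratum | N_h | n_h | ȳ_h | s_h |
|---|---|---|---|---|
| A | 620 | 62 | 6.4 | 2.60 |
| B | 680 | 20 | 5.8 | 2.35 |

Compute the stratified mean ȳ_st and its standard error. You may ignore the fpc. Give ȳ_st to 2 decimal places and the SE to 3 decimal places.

ȳ_st = Σ W_h ȳ_h = (620·6.4 + 680·5.8)/1300 = 6.08615
V̂(ȳ_st) = Σ W_h² s_h²/n_h, with W_h = N_h/N and N = 1300:
  stratum A: (620/1300)²·2.60²/62 = 0.0248
  stratum B: (680/1300)²·2.35²/20 = 0.0755504
V̂(ȳ_st) = 0.10035
SE(ȳ_st) = √0.10035 = 0.316781

ȳ_st ≈ 6.09, SE ≈ 0.317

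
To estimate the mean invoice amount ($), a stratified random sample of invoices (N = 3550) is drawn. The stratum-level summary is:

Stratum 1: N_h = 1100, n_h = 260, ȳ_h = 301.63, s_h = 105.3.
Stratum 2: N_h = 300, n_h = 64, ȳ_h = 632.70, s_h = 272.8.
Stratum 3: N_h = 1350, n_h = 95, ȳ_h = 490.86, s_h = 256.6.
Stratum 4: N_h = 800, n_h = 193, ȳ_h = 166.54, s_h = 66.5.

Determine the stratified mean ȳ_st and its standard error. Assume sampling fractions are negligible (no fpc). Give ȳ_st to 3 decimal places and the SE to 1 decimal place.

ȳ_st ≈ 371.126, SE ≈ 10.7

ȳ_st = Σ W_h ȳ_h = (1100·301.63 + 300·632.70 + 1350·490.86 + 800·166.54)/3550 = 371.12563
V̂(ȳ_st) = Σ W_h² s_h²/n_h, with W_h = N_h/N and N = 3550:
  stratum 1: (1100/3550)²·105.3²/260 = 4.09461
  stratum 2: (300/3550)²·272.8²/64 = 8.30414
  stratum 3: (1350/3550)²·256.6²/95 = 100.231
  stratum 4: (800/3550)²·66.5²/193 = 1.16361
V̂(ȳ_st) = 113.793
SE(ȳ_st) = √113.793 = 10.6674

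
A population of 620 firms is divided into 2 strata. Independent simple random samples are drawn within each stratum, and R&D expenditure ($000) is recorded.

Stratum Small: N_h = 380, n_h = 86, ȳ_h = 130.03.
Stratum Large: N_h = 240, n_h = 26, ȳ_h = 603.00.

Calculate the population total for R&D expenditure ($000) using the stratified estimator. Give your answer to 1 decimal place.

τ̂_st ≈ 194131.4

τ̂_st = Σ N_h ȳ_h = 380·130.03 + 240·603.00 = 194131.4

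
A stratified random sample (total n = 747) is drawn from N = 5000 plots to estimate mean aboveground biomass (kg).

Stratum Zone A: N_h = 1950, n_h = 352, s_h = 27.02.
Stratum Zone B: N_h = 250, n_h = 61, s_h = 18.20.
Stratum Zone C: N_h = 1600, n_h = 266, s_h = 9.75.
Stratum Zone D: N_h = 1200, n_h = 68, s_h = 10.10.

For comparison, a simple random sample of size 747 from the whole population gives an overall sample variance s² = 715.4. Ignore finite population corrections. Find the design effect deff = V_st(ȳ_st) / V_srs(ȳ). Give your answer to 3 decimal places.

deff ≈ 0.472

V̂(ȳ_st) = Σ W_h² s_h²/n_h, with W_h = N_h/N and N = 5000:
  stratum Zone A: (1950/5000)²·27.02²/352 = 0.315469
  stratum Zone B: (250/5000)²·18.20²/61 = 0.0135754
  stratum Zone C: (1600/5000)²·9.75²/266 = 0.0365955
  stratum Zone D: (1200/5000)²·10.10²/68 = 0.0864085
V_st = 0.452049
V_srs = s²/n = 715.4/747 = 0.957697
deff = V_st / V_srs = 0.452049/0.957697 = 0.4720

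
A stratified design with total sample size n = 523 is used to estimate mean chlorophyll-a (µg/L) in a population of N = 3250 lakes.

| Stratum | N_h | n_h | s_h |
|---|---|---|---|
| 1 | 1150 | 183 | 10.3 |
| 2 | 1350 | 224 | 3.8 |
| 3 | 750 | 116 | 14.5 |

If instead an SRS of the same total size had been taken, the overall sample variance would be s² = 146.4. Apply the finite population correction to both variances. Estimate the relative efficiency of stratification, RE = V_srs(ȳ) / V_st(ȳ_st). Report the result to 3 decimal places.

V̂(ȳ_st) = Σ W_h² (1 − n_h/N_h) s_h²/n_h, with W_h = N_h/N and N = 3250:
  stratum 1: (1150/3250)²·(1 − 183/1150)·10.3²/183 = 0.0610353
  stratum 2: (1350/3250)²·(1 − 224/1350)·3.8²/224 = 0.00927736
  stratum 3: (750/3250)²·(1 − 116/750)·14.5²/116 = 0.0815947
V_st = 0.151907
V_srs = (1 − 523/3250)·146.4/523 = 0.234877
Relative efficiency = V_srs / V_st = 0.234877/0.151907 = 1.5462

RE ≈ 1.546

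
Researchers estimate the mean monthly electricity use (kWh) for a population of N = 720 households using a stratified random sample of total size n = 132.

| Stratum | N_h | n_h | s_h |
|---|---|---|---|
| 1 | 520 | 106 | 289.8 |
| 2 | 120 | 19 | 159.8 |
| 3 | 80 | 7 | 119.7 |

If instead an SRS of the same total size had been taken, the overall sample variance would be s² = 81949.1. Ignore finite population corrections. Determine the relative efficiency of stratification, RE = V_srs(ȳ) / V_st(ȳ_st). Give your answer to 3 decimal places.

V̂(ȳ_st) = Σ W_h² s_h²/n_h, with W_h = N_h/N and N = 720:
  stratum 1: (520/720)²·289.8²/106 = 413.269
  stratum 2: (120/720)²·159.8²/19 = 37.3334
  stratum 3: (80/720)²·119.7²/7 = 25.27
V_st = 475.872
V_srs = s²/n = 81949.1/132 = 620.827
Relative efficiency = V_srs / V_st = 620.827/475.872 = 1.3046

RE ≈ 1.305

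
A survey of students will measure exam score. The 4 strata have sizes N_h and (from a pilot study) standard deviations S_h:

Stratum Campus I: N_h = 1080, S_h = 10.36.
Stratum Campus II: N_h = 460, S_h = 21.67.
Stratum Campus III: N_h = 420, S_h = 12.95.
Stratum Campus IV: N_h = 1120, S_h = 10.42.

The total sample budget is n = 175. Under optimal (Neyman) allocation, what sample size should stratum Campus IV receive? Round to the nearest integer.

53

Neyman allocation: n_h = n · N_h S_h / Σ N_i S_i, with n = 175.
  stratum Campus I: N_h·S_h = 1080·10.36 = 11188.80
  stratum Campus II: N_h·S_h = 460·21.67 = 9968.20
  stratum Campus III: N_h·S_h = 420·12.95 = 5439.00
  stratum Campus IV: N_h·S_h = 1120·10.42 = 11670.40
Σ N_h S_h = 38266.40
n for stratum Campus IV = 175·11670.40/38266.40 = 53.371 → 53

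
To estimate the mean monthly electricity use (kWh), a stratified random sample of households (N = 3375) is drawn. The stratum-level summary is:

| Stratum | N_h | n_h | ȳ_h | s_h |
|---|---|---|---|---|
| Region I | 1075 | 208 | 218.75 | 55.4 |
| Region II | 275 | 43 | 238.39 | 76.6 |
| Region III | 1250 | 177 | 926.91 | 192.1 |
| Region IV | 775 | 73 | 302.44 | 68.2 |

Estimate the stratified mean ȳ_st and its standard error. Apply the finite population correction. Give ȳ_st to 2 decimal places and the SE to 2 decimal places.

ȳ_st = Σ W_h ȳ_h = (1075·218.75 + 275·238.39 + 1250·926.91 + 775·302.44)/3375 = 501.84948
V̂(ȳ_st) = Σ W_h² (1 − n_h/N_h) s_h²/n_h, with W_h = N_h/N and N = 3375:
  stratum Region I: (1075/3375)²·(1 − 208/1075)·55.4²/208 = 1.20736
  stratum Region II: (275/3375)²·(1 − 43/275)·76.6²/43 = 0.764297
  stratum Region III: (1250/3375)²·(1 − 177/1250)·192.1²/177 = 24.5496
  stratum Region IV: (775/3375)²·(1 − 73/775)·68.2²/73 = 3.04325
V̂(ȳ_st) = 29.5645
SE(ȳ_st) = √29.5645 = 5.43732

ȳ_st ≈ 501.85, SE ≈ 5.44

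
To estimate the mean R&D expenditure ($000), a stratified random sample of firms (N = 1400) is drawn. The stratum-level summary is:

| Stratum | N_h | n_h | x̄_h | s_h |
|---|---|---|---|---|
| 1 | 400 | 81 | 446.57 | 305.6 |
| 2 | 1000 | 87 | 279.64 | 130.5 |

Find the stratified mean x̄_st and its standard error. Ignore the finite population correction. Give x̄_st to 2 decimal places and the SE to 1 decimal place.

x̄_st = Σ W_h x̄_h = (400·446.57 + 1000·279.64)/1400 = 327.33429
V̂(x̄_st) = Σ W_h² s_h²/n_h, with W_h = N_h/N and N = 1400:
  stratum 1: (400/1400)²·305.6²/81 = 94.1208
  stratum 2: (1000/1400)²·130.5²/87 = 99.8724
V̂(x̄_st) = 193.993
SE(x̄_st) = √193.993 = 13.9281

x̄_st ≈ 327.33, SE ≈ 13.9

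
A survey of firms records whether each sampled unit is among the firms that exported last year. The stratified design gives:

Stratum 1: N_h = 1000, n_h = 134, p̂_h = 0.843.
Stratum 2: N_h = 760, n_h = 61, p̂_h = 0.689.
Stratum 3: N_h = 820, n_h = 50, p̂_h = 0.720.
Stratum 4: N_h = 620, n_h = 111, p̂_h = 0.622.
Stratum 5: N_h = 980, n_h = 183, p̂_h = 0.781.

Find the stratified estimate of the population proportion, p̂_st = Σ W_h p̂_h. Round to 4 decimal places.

N = 4180; stratum weights W_h = N_h/N.
p̂_st = Σ W_h p̂_h = (1000·0.843 + 760·0.689 + 820·0.720 + 620·0.622 + 980·0.781)/4180 = 0.74356

p̂_st ≈ 0.7436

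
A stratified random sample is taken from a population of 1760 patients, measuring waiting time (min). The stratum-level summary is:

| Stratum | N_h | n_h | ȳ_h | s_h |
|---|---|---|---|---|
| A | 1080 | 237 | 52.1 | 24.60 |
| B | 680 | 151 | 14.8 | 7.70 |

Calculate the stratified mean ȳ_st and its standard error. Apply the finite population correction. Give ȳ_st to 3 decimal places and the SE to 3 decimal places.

ȳ_st = Σ W_h ȳ_h = (1080·52.1 + 680·14.8)/1760 = 37.68864
V̂(ȳ_st) = Σ W_h² (1 − n_h/N_h) s_h²/n_h, with W_h = N_h/N and N = 1760:
  stratum A: (1080/1760)²·(1 − 237/1080)·24.60²/237 = 0.750495
  stratum B: (680/1760)²·(1 − 151/680)·7.70²/151 = 0.0455978
V̂(ȳ_st) = 0.796093
SE(ȳ_st) = √0.796093 = 0.89224

ȳ_st ≈ 37.689, SE ≈ 0.892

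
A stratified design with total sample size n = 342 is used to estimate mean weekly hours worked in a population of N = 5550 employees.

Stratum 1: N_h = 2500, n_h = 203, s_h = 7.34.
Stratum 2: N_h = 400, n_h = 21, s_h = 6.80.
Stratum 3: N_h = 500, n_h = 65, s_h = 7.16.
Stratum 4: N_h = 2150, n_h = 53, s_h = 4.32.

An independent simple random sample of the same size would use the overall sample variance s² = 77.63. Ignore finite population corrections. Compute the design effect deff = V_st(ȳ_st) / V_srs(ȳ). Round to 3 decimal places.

deff ≈ 0.549

V̂(ȳ_st) = Σ W_h² s_h²/n_h, with W_h = N_h/N and N = 5550:
  stratum 1: (2500/5550)²·7.34²/203 = 0.0538505
  stratum 2: (400/5550)²·6.80²/21 = 0.0114375
  stratum 3: (500/5550)²·7.16²/65 = 0.00640128
  stratum 4: (2150/5550)²·4.32²/53 = 0.0528424
V_st = 0.124532
V_srs = s²/n = 77.63/342 = 0.226988
deff = V_st / V_srs = 0.124532/0.226988 = 0.5486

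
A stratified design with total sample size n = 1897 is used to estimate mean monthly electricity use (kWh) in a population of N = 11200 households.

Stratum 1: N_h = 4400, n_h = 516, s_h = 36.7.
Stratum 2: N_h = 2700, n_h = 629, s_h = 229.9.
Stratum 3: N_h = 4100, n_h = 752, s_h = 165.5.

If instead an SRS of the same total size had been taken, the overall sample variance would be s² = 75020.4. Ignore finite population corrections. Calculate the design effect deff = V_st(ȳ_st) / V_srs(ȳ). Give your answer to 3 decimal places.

V̂(ȳ_st) = Σ W_h² s_h²/n_h, with W_h = N_h/N and N = 11200:
  stratum 1: (4400/11200)²·36.7²/516 = 0.402858
  stratum 2: (2700/11200)²·229.9²/629 = 4.88336
  stratum 3: (4100/11200)²·165.5²/752 = 4.88101
V_st = 10.1672
V_srs = s²/n = 75020.4/1897 = 39.5469
deff = V_st / V_srs = 10.1672/39.5469 = 0.2571

deff ≈ 0.257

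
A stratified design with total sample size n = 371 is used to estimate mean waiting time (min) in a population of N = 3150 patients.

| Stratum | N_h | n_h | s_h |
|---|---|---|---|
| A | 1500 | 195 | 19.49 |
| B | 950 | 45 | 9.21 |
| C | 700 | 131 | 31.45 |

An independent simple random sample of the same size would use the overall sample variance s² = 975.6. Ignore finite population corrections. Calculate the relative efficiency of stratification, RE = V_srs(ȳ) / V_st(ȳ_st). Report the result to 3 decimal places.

RE ≈ 2.667

V̂(ȳ_st) = Σ W_h² s_h²/n_h, with W_h = N_h/N and N = 3150:
  stratum A: (1500/3150)²·19.49²/195 = 0.441723
  stratum B: (950/3150)²·9.21²/45 = 0.171448
  stratum C: (700/3150)²·31.45²/131 = 0.372859
V_st = 0.986031
V_srs = s²/n = 975.6/371 = 2.62965
Relative efficiency = V_srs / V_st = 2.62965/0.986031 = 2.6669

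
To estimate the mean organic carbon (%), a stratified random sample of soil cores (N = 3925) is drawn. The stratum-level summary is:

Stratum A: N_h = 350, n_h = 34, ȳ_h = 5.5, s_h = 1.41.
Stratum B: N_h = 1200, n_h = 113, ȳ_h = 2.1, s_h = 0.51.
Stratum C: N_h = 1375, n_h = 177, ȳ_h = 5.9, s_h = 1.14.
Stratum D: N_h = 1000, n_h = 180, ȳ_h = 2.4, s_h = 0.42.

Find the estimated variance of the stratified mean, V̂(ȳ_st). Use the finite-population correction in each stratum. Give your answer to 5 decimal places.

V̂(ȳ_st) = Σ W_h² (1 − n_h/N_h) s_h²/n_h, with W_h = N_h/N and N = 3925:
  stratum A: (350/3925)²·(1 − 34/350)·1.41²/34 = 0.000419793
  stratum B: (1200/3925)²·(1 − 113/1200)·0.51²/113 = 0.000194892
  stratum C: (1375/3925)²·(1 − 177/1375)·1.14²/177 = 0.000785085
  stratum D: (1000/3925)²·(1 − 180/1000)·0.42²/180 = 5.21628e-05
V̂(ȳ_st) = 0.00145193

V̂(ȳ_st) ≈ 0.00145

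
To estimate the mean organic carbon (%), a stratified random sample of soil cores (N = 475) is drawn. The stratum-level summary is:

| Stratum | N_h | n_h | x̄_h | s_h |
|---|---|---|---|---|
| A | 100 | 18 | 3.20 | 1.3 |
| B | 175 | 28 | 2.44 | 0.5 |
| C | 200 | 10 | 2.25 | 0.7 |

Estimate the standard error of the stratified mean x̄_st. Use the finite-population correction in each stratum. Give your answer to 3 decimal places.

SE(x̄_st) ≈ 0.113

V̂(x̄_st) = Σ W_h² (1 − n_h/N_h) s_h²/n_h, with W_h = N_h/N and N = 475:
  stratum A: (100/475)²·(1 − 18/100)·1.3²/18 = 0.00341225
  stratum B: (175/475)²·(1 − 28/175)·0.5²/28 = 0.00101801
  stratum C: (200/475)²·(1 − 10/200)·0.7²/10 = 0.00825263
V̂(x̄_st) = 0.0126829
SE(x̄_st) = √0.0126829 = 0.112618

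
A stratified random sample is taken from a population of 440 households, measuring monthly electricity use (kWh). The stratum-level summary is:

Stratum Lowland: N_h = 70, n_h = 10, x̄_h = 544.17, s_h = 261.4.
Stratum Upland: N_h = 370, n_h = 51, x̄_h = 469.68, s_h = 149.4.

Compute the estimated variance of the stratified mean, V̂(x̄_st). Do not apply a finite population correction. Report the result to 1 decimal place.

V̂(x̄_st) ≈ 482.4

V̂(x̄_st) = Σ W_h² s_h²/n_h, with W_h = N_h/N and N = 440:
  stratum Lowland: (70/440)²·261.4²/10 = 172.943
  stratum Upland: (370/440)²·149.4²/51 = 309.478
V̂(x̄_st) = 482.42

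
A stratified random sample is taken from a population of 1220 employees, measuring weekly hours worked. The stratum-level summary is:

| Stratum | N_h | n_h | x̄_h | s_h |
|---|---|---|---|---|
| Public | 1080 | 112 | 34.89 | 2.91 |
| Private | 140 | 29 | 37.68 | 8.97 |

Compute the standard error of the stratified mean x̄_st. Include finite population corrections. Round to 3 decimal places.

V̂(x̄_st) = Σ W_h² (1 − n_h/N_h) s_h²/n_h, with W_h = N_h/N and N = 1220:
  stratum Public: (1080/1220)²·(1 − 112/1080)·2.91²/112 = 0.0531065
  stratum Private: (140/1220)²·(1 − 29/140)·8.97²/29 = 0.028968
V̂(x̄_st) = 0.0820744
SE(x̄_st) = √0.0820744 = 0.286486

SE(x̄_st) ≈ 0.286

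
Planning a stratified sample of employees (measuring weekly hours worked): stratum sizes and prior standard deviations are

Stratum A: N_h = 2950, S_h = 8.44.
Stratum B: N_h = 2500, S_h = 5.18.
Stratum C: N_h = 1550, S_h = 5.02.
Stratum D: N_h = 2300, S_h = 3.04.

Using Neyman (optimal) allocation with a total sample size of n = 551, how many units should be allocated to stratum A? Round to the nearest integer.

Neyman allocation: n_h = n · N_h S_h / Σ N_i S_i, with n = 551.
  stratum A: N_h·S_h = 2950·8.44 = 24898.00
  stratum B: N_h·S_h = 2500·5.18 = 12950.00
  stratum C: N_h·S_h = 1550·5.02 = 7781.00
  stratum D: N_h·S_h = 2300·3.04 = 6992.00
Σ N_h S_h = 52621.00
n for stratum A = 551·24898.00/52621.00 = 260.710 → 261

261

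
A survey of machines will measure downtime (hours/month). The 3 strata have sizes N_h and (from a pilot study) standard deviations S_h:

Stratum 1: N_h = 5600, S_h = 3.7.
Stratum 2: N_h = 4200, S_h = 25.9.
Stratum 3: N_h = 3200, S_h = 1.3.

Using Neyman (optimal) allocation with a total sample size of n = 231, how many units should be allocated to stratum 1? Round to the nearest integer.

36

Neyman allocation: n_h = n · N_h S_h / Σ N_i S_i, with n = 231.
  stratum 1: N_h·S_h = 5600·3.7 = 20720.00
  stratum 2: N_h·S_h = 4200·25.9 = 108780.00
  stratum 3: N_h·S_h = 3200·1.3 = 4160.00
Σ N_h S_h = 133660.00
n for stratum 1 = 231·20720.00/133660.00 = 35.810 → 36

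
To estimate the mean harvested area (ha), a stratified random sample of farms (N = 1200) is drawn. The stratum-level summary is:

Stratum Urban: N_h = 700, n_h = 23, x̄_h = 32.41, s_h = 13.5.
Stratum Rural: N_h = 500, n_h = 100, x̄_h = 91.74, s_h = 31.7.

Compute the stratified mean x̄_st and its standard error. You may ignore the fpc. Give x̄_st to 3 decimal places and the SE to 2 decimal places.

x̄_st = Σ W_h x̄_h = (700·32.41 + 500·91.74)/1200 = 57.13083
V̂(x̄_st) = Σ W_h² s_h²/n_h, with W_h = N_h/N and N = 1200:
  stratum Urban: (700/1200)²·13.5²/23 = 2.69633
  stratum Rural: (500/1200)²·31.7²/100 = 1.7446
V̂(x̄_st) = 4.44093
SE(x̄_st) = √4.44093 = 2.10735

x̄_st ≈ 57.131, SE ≈ 2.11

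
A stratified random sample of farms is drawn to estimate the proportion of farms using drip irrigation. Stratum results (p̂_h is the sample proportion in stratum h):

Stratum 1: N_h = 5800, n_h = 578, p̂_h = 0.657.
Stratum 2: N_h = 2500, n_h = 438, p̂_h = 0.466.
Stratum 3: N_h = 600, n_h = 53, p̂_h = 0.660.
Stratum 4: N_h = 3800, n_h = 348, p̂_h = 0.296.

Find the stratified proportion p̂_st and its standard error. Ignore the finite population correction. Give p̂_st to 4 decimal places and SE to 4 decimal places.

p̂_st ≈ 0.5115, SE ≈ 0.0129

N = 12700; stratum weights W_h = N_h/N.
p̂_st = Σ W_h p̂_h = (5800·0.657 + 2500·0.466 + 600·0.660 + 3800·0.296)/12700 = 0.51153
V̂(p̂_st) = Σ W_h² p̂_h(1−p̂_h)/(n_h−1):
  stratum 1: (5800/12700)²·0.657·0.343/577 = 8.14577e-05
  stratum 2: (2500/12700)²·0.466·0.534/437 = 2.20657e-05
  stratum 3: (600/12700)²·0.660·0.340/52 = 9.63196e-06
  stratum 4: (3800/12700)²·0.296·0.704/347 = 5.37644e-05
V̂(p̂_st) = 0.00016692; SE = √V̂ = 0.0129197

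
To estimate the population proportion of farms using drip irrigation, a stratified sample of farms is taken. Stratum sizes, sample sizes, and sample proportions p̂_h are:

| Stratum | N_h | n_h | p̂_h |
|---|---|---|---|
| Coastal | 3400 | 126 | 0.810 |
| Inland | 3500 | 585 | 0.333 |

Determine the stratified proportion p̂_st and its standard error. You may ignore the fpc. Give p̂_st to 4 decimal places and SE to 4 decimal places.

N = 6900; stratum weights W_h = N_h/N.
p̂_st = Σ W_h p̂_h = (3400·0.810 + 3500·0.333)/6900 = 0.56804
V̂(p̂_st) = Σ W_h² p̂_h(1−p̂_h)/(n_h−1):
  stratum Coastal: (3400/6900)²·0.810·0.190/125 = 0.000298943
  stratum Inland: (3500/6900)²·0.333·0.667/584 = 9.78577e-05
V̂(p̂_st) = 0.000396801; SE = √V̂ = 0.0199199

p̂_st ≈ 0.5680, SE ≈ 0.0199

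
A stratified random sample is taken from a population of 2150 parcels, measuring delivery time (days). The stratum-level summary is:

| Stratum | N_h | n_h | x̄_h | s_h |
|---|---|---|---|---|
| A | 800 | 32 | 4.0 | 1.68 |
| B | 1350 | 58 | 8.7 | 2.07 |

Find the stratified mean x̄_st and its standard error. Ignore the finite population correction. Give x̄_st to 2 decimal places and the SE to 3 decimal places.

x̄_st ≈ 6.95, SE ≈ 0.203

x̄_st = Σ W_h x̄_h = (800·4.0 + 1350·8.7)/2150 = 6.95116
V̂(x̄_st) = Σ W_h² s_h²/n_h, with W_h = N_h/N and N = 2150:
  stratum A: (800/2150)²·1.68²/32 = 0.0122116
  stratum B: (1350/2150)²·2.07²/58 = 0.0291275
V̂(x̄_st) = 0.0413391
SE(x̄_st) = √0.0413391 = 0.20332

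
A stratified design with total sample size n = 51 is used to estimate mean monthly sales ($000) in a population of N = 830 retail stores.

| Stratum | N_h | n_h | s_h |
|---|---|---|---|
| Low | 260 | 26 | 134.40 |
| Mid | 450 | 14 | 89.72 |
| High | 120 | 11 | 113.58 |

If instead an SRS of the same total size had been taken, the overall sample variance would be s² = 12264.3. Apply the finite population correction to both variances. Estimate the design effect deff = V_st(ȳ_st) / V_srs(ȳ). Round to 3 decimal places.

V̂(ȳ_st) = Σ W_h² (1 − n_h/N_h) s_h²/n_h, with W_h = N_h/N and N = 830:
  stratum Low: (260/830)²·(1 − 26/260)·134.40²/26 = 61.3562
  stratum Mid: (450/830)²·(1 − 14/450)·89.72²/14 = 163.755
  stratum High: (120/830)²·(1 − 11/120)·113.58²/11 = 22.267
V_st = 247.378
V_srs = (1 − 51/830)·12264.3/51 = 225.7
deff = V_st / V_srs = 247.378/225.7 = 1.0960

deff ≈ 1.096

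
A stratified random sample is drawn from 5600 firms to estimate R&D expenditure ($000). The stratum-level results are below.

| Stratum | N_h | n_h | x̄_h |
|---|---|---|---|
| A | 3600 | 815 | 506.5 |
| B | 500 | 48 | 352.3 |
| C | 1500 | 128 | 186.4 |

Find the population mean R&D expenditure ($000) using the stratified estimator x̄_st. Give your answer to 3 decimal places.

N = Σ N_h = 5600. Stratum weights W_h = N_h/N.
x̄_st = (3600·506.5 + 500·352.3 + 1500·186.4) / 5600 = 406.99107

x̄_st ≈ 406.991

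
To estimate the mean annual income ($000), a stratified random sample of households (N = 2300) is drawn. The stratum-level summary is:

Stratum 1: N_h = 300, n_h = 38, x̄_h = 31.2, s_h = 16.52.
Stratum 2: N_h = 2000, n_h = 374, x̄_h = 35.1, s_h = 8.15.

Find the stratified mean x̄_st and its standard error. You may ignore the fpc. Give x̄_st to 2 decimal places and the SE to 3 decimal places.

x̄_st ≈ 34.59, SE ≈ 0.506

x̄_st = Σ W_h x̄_h = (300·31.2 + 2000·35.1)/2300 = 34.59130
V̂(x̄_st) = Σ W_h² s_h²/n_h, with W_h = N_h/N and N = 2300:
  stratum 1: (300/2300)²·16.52²/38 = 0.122187
  stratum 2: (2000/2300)²·8.15²/374 = 0.134291
V̂(x̄_st) = 0.256478
SE(x̄_st) = √0.256478 = 0.506436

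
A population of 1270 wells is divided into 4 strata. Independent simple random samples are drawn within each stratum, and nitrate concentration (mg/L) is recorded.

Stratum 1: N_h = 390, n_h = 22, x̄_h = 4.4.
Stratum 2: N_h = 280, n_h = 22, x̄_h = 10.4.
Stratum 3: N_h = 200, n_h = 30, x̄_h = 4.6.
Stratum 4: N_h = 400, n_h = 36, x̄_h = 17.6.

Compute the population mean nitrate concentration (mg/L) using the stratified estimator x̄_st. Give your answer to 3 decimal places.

N = Σ N_h = 1270. Stratum weights W_h = N_h/N.
x̄_st = (390·4.4 + 280·10.4 + 200·4.6 + 400·17.6) / 1270 = 9.91181

x̄_st ≈ 9.912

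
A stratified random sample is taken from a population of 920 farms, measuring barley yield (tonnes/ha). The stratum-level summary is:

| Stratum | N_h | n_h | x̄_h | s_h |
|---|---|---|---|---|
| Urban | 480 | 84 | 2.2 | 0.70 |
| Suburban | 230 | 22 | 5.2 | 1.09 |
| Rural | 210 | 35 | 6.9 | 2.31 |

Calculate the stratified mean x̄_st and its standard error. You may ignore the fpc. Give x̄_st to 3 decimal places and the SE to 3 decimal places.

x̄_st = Σ W_h x̄_h = (480·2.2 + 230·5.2 + 210·6.9)/920 = 4.02283
V̂(x̄_st) = Σ W_h² s_h²/n_h, with W_h = N_h/N and N = 920:
  stratum Urban: (480/920)²·0.70²/84 = 0.0015879
  stratum Suburban: (230/920)²·1.09²/22 = 0.00337528
  stratum Rural: (210/920)²·2.31²/35 = 0.00794363
V̂(x̄_st) = 0.0129068
SE(x̄_st) = √0.0129068 = 0.113608

x̄_st ≈ 4.023, SE ≈ 0.114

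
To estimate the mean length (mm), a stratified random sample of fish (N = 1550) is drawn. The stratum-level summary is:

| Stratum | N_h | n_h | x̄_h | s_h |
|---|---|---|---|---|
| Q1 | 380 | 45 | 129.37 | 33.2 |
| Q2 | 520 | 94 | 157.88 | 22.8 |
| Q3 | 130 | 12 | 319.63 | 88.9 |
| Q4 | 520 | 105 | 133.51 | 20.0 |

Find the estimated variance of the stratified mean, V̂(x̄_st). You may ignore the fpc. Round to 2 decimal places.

V̂(x̄_st) ≈ 7.16

V̂(x̄_st) = Σ W_h² s_h²/n_h, with W_h = N_h/N and N = 1550:
  stratum Q1: (380/1550)²·33.2²/45 = 1.4722
  stratum Q2: (520/1550)²·22.8²/94 = 0.622422
  stratum Q3: (130/1550)²·88.9²/12 = 4.63282
  stratum Q4: (520/1550)²·20.0²/105 = 0.42876
V̂(x̄_st) = 7.15621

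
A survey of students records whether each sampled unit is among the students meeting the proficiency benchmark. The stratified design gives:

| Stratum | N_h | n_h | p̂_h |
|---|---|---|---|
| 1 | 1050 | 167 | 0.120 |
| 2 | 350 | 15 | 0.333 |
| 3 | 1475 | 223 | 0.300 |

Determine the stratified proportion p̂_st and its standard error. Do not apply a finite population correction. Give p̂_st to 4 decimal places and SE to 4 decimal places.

p̂_st ≈ 0.2383, SE ≈ 0.0239

N = 2875; stratum weights W_h = N_h/N.
p̂_st = Σ W_h p̂_h = (1050·0.120 + 350·0.333 + 1475·0.300)/2875 = 0.23828
V̂(p̂_st) = Σ W_h² p̂_h(1−p̂_h)/(n_h−1):
  stratum 1: (1050/2875)²·0.120·0.880/166 = 8.48513e-05
  stratum 2: (350/2875)²·0.333·0.667/14 = 0.000235127
  stratum 3: (1475/2875)²·0.300·0.700/222 = 0.000248986
V̂(p̂_st) = 0.000568964; SE = √V̂ = 0.023853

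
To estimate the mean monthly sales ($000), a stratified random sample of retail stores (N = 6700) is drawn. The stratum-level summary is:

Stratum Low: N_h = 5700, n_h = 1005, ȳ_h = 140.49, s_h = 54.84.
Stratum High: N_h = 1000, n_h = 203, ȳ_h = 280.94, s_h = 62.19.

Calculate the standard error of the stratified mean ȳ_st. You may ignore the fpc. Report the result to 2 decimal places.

SE(ȳ_st) ≈ 1.61

V̂(ȳ_st) = Σ W_h² s_h²/n_h, with W_h = N_h/N and N = 6700:
  stratum Low: (5700/6700)²·54.84²/1005 = 2.16585
  stratum High: (1000/6700)²·62.19²/203 = 0.42442
V̂(ȳ_st) = 2.59027
SE(ȳ_st) = √2.59027 = 1.60943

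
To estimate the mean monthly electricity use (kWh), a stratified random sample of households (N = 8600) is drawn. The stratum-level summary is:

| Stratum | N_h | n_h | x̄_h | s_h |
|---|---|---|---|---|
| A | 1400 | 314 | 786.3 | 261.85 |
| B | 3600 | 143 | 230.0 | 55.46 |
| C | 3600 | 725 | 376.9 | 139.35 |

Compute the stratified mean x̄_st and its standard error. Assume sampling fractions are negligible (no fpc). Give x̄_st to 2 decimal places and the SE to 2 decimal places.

x̄_st ≈ 382.05, SE ≈ 3.77

x̄_st = Σ W_h x̄_h = (1400·786.3 + 3600·230.0 + 3600·376.9)/8600 = 382.05349
V̂(x̄_st) = Σ W_h² s_h²/n_h, with W_h = N_h/N and N = 8600:
  stratum A: (1400/8600)²·261.85²/314 = 5.78675
  stratum B: (3600/8600)²·55.46²/143 = 3.76905
  stratum C: (3600/8600)²·139.35²/725 = 4.69336
V̂(x̄_st) = 14.2492
SE(x̄_st) = √14.2492 = 3.77481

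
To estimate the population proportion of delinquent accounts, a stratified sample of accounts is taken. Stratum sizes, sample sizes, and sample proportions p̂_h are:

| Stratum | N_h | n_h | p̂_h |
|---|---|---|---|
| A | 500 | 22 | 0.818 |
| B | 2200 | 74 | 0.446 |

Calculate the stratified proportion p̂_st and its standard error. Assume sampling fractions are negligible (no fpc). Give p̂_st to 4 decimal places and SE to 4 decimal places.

N = 2700; stratum weights W_h = N_h/N.
p̂_st = Σ W_h p̂_h = (500·0.818 + 2200·0.446)/2700 = 0.51489
V̂(p̂_st) = Σ W_h² p̂_h(1−p̂_h)/(n_h−1):
  stratum A: (500/2700)²·0.818·0.182/21 = 0.000243118
  stratum B: (2200/2700)²·0.446·0.554/73 = 0.00224719
V̂(p̂_st) = 0.00249031; SE = √V̂ = 0.049903

p̂_st ≈ 0.5149, SE ≈ 0.0499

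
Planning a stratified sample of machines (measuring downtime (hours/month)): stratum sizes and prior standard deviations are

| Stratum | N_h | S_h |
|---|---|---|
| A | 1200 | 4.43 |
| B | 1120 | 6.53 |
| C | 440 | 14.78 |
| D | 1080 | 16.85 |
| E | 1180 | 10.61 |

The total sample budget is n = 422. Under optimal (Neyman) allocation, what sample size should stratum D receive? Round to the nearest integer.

Neyman allocation: n_h = n · N_h S_h / Σ N_i S_i, with n = 422.
  stratum A: N_h·S_h = 1200·4.43 = 5316.00
  stratum B: N_h·S_h = 1120·6.53 = 7313.60
  stratum C: N_h·S_h = 440·14.78 = 6503.20
  stratum D: N_h·S_h = 1080·16.85 = 18198.00
  stratum E: N_h·S_h = 1180·10.61 = 12519.80
Σ N_h S_h = 49850.60
n for stratum D = 422·18198.00/49850.60 = 154.051 → 154

154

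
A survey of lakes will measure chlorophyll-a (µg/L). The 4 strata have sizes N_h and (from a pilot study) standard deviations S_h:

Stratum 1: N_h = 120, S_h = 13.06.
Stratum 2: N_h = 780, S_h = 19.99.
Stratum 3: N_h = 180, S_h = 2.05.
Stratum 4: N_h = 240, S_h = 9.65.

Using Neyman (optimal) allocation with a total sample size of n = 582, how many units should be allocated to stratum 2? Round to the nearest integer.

457

Neyman allocation: n_h = n · N_h S_h / Σ N_i S_i, with n = 582.
  stratum 1: N_h·S_h = 120·13.06 = 1567.20
  stratum 2: N_h·S_h = 780·19.99 = 15592.20
  stratum 3: N_h·S_h = 180·2.05 = 369.00
  stratum 4: N_h·S_h = 240·9.65 = 2316.00
Σ N_h S_h = 19844.40
n for stratum 2 = 582·15592.20/19844.40 = 457.291 → 457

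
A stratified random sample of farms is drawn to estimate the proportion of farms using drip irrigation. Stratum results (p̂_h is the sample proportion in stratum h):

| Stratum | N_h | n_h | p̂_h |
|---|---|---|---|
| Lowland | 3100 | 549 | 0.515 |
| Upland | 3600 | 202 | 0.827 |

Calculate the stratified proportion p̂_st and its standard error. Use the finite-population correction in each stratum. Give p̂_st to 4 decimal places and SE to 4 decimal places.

N = 6700; stratum weights W_h = N_h/N.
p̂_st = Σ W_h p̂_h = (3100·0.515 + 3600·0.827)/6700 = 0.68264
V̂(p̂_st) = Σ W_h² (1 − n_h/N_h) p̂_h(1−p̂_h)/(n_h−1):
  stratum Lowland: (3100/6700)²·(1 − 549/3100)·0.515·0.485/548 = 8.02955e-05
  stratum Upland: (3600/6700)²·(1 − 202/3600)·0.827·0.173/201 = 0.000193969
V̂(p̂_st) = 0.000274264; SE = √V̂ = 0.0165609

p̂_st ≈ 0.6826, SE ≈ 0.0166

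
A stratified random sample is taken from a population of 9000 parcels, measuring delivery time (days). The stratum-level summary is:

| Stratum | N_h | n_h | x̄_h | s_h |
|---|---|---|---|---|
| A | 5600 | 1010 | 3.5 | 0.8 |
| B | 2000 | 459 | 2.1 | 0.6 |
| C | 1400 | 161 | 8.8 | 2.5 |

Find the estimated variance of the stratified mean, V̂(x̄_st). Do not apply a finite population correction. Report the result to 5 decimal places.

V̂(x̄_st) = Σ W_h² s_h²/n_h, with W_h = N_h/N and N = 9000:
  stratum A: (5600/9000)²·0.8²/1010 = 0.000245329
  stratum B: (2000/9000)²·0.6²/459 = 3.87315e-05
  stratum C: (1400/9000)²·2.5²/161 = 0.000939345
V̂(x̄_st) = 0.00122341

V̂(x̄_st) ≈ 0.00122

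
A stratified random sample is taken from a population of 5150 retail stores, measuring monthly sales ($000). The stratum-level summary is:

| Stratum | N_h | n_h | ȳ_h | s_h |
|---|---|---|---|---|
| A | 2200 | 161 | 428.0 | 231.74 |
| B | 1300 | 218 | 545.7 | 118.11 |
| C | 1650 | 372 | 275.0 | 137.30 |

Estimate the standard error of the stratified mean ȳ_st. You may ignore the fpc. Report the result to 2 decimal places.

V̂(ȳ_st) = Σ W_h² s_h²/n_h, with W_h = N_h/N and N = 5150:
  stratum A: (2200/5150)²·231.74²/161 = 60.8705
  stratum B: (1300/5150)²·118.11²/218 = 4.07745
  stratum C: (1650/5150)²·137.30²/372 = 5.20178
V̂(ȳ_st) = 70.1498
SE(ȳ_st) = √70.1498 = 8.37554

SE(ȳ_st) ≈ 8.38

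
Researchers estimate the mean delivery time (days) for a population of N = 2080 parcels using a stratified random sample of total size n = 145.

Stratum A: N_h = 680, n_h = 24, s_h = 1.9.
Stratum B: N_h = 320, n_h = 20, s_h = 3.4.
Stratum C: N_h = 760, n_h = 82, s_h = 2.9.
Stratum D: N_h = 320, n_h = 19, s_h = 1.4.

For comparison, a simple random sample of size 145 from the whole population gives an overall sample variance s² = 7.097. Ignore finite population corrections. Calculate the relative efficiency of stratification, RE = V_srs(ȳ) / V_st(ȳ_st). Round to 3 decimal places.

V̂(ȳ_st) = Σ W_h² s_h²/n_h, with W_h = N_h/N and N = 2080:
  stratum A: (680/2080)²·1.9²/24 = 0.0160763
  stratum B: (320/2080)²·3.4²/20 = 0.0136805
  stratum C: (760/2080)²·2.9²/82 = 0.0136925
  stratum D: (320/2080)²·1.4²/19 = 0.00244161
V_st = 0.0458909
V_srs = s²/n = 7.097/145 = 0.0489448
Relative efficiency = V_srs / V_st = 0.0489448/0.0458909 = 1.0665

RE ≈ 1.067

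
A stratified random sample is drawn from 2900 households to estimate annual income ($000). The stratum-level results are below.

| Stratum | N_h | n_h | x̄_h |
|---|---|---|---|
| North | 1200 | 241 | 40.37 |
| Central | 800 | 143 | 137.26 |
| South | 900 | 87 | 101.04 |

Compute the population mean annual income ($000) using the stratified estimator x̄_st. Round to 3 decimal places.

x̄_st ≈ 85.927

N = Σ N_h = 2900. Stratum weights W_h = N_h/N.
x̄_st = (1200·40.37 + 800·137.26 + 900·101.04) / 2900 = 85.92690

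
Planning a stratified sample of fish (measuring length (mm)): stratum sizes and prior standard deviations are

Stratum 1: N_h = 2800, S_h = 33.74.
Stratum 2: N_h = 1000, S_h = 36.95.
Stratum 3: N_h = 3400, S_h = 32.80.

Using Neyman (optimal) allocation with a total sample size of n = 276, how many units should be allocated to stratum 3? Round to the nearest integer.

Neyman allocation: n_h = n · N_h S_h / Σ N_i S_i, with n = 276.
  stratum 1: N_h·S_h = 2800·33.74 = 94472.00
  stratum 2: N_h·S_h = 1000·36.95 = 36950.00
  stratum 3: N_h·S_h = 3400·32.80 = 111520.00
Σ N_h S_h = 242942.00
n for stratum 3 = 276·111520.00/242942.00 = 126.695 → 127

127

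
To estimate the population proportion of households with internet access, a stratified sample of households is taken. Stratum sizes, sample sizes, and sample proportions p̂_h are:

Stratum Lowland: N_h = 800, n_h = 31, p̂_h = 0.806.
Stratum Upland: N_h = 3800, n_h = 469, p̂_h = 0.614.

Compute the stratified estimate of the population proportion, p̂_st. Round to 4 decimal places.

p̂_st ≈ 0.6474

N = 4600; stratum weights W_h = N_h/N.
p̂_st = Σ W_h p̂_h = (800·0.806 + 3800·0.614)/4600 = 0.64739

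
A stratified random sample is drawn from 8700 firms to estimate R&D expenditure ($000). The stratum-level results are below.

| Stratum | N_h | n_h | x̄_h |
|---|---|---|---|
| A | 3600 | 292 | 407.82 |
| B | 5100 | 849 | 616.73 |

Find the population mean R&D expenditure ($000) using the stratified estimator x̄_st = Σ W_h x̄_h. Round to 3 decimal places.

x̄_st ≈ 530.284

N = Σ N_h = 8700. Stratum weights W_h = N_h/N.
x̄_st = (3600·407.82 + 5100·616.73) / 8700 = 530.28448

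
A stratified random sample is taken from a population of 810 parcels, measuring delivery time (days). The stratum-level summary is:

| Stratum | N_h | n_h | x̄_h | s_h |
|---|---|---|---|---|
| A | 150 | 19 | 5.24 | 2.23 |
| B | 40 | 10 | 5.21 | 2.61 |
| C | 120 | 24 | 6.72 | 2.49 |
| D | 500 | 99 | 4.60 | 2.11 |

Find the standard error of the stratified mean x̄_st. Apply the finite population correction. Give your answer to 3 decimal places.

V̂(x̄_st) = Σ W_h² (1 − n_h/N_h) s_h²/n_h, with W_h = N_h/N and N = 810:
  stratum A: (150/810)²·(1 − 19/150)·2.23²/19 = 0.00783878
  stratum B: (40/810)²·(1 − 10/40)·2.61²/10 = 0.00124593
  stratum C: (120/810)²·(1 − 24/120)·2.49²/24 = 0.00453597
  stratum D: (500/810)²·(1 − 99/500)·2.11²/99 = 0.0137428
V̂(x̄_st) = 0.0273634
SE(x̄_st) = √0.0273634 = 0.165419

SE(x̄_st) ≈ 0.165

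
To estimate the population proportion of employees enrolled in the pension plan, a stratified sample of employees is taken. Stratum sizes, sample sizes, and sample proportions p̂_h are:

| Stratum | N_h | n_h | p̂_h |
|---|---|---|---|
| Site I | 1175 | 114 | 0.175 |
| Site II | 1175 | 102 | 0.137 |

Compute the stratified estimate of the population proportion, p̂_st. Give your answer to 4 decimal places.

p̂_st ≈ 0.1560

N = 2350; stratum weights W_h = N_h/N.
p̂_st = Σ W_h p̂_h = (1175·0.175 + 1175·0.137)/2350 = 0.15600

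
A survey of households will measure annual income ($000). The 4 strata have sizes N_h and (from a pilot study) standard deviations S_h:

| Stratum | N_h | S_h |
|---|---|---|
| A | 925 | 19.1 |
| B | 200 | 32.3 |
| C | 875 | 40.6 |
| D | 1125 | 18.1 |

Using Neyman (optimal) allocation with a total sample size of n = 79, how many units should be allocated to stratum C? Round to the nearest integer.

Neyman allocation: n_h = n · N_h S_h / Σ N_i S_i, with n = 79.
  stratum A: N_h·S_h = 925·19.1 = 17667.50
  stratum B: N_h·S_h = 200·32.3 = 6460.00
  stratum C: N_h·S_h = 875·40.6 = 35525.00
  stratum D: N_h·S_h = 1125·18.1 = 20362.50
Σ N_h S_h = 80015.00
n for stratum C = 79·35525.00/80015.00 = 35.074 → 35

35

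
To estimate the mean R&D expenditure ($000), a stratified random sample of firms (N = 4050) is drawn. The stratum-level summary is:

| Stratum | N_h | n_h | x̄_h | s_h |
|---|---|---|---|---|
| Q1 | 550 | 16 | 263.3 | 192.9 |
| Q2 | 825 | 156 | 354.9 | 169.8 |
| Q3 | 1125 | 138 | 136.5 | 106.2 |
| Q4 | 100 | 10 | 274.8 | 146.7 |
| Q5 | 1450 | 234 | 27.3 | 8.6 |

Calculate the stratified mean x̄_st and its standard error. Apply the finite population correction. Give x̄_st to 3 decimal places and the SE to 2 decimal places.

x̄_st ≈ 162.527, SE ≈ 7.39

x̄_st = Σ W_h x̄_h = (550·263.3 + 825·354.9 + 1125·136.5 + 100·274.8 + 1450·27.3)/4050 = 162.52716
V̂(x̄_st) = Σ W_h² (1 − n_h/N_h) s_h²/n_h, with W_h = N_h/N and N = 4050:
  stratum Q1: (550/4050)²·(1 − 16/550)·192.9²/16 = 41.6427
  stratum Q2: (825/4050)²·(1 − 156/825)·169.8²/156 = 6.219
  stratum Q3: (1125/4050)²·(1 − 138/1125)·106.2²/138 = 5.5326
  stratum Q4: (100/4050)²·(1 − 10/100)·146.7²/10 = 1.18084
  stratum Q5: (1450/4050)²·(1 − 234/1450)·8.6²/234 = 0.033976
V̂(x̄_st) = 54.6091
SE(x̄_st) = √54.6091 = 7.3898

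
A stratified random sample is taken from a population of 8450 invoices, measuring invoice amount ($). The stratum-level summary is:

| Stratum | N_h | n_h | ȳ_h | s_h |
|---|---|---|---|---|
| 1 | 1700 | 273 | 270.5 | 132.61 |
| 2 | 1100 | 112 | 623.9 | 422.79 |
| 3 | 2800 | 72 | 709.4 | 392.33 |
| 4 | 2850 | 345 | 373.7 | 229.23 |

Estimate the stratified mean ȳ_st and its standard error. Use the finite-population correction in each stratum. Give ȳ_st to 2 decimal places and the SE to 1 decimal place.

ȳ_st = Σ W_h ȳ_h = (1700·270.5 + 1100·623.9 + 2800·709.4 + 2850·373.7)/8450 = 496.74615
V̂(ȳ_st) = Σ W_h² (1 − n_h/N_h) s_h²/n_h, with W_h = N_h/N and N = 8450:
  stratum 1: (1700/8450)²·(1 − 273/1700)·132.61²/273 = 2.18851
  stratum 2: (1100/8450)²·(1 − 112/1100)·422.79²/112 = 24.2922
  stratum 3: (2800/8450)²·(1 − 72/2800)·392.33²/72 = 228.697
  stratum 4: (2850/8450)²·(1 − 345/2850)·229.23²/345 = 15.2287
V̂(ȳ_st) = 270.406
SE(ȳ_st) = √270.406 = 16.444

ȳ_st ≈ 496.75, SE ≈ 16.4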